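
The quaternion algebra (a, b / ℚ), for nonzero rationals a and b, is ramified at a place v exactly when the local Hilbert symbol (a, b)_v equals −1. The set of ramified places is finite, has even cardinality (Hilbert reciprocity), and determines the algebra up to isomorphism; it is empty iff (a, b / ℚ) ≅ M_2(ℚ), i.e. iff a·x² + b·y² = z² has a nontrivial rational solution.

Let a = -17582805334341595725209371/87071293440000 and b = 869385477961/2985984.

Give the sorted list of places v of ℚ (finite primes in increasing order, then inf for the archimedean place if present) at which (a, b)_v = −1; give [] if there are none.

(a, b) ≡ (-19, 33649) mod (ℚ^×)²; places V = {2, 3, 5, 7, 11, 13, 17, 19, 23, ∞}.
(a,b)_11: α=4, u≡4; β=1, v≡1 (mod 11); (4|11)=+1, (1|11)=+1; sign (−1)^0·+1^1·+1^4 = +1.
(a,b)_2: α=-18, β=-12; u≡5, v≡1 (mod 8); ε(u)ε(v)=0·0, αω(v)=-18·0, βω(u)=-12·1; sum ≡ 0  ⇒  +1.
(a,b)_17: α=6, u≡9; β=2, v≡11 (mod 17); (9|17)=+1, (11|17)=-1; sign (−1)^0·+1^2·-1^6 = +1.
(a,b)_∞: sgn(-19)=−, sgn(33649)=+, so +1.
(a,b)_13: α=0, u≡6; β=2, v≡5 (mod 13); (6|13)=-1, (5|13)=-1; sign (−1)^0·-1^2·-1^0 = +1.
(a,b)_19: α=3, u≡15; β=1, v≡1 (mod 19); (15|19)=-1, (1|19)=+1; sign (−1)^1·-1^1·+1^3 = +1.
(a,b)_3: α=-12, u≡2; β=-6, v≡1 (mod 3); (2|3)=-1, (1|3)=+1; sign (−1)^0·-1^-6·+1^-12 = +1.
(a,b)_23: α=6, u≡8; β=3, v≡11 (mod 23); (8|23)=+1, (11|23)=-1; sign (−1)^0·+1^3·-1^6 = +1.
(a,b)_5: α=-4, u≡1; β=0, v≡4 (mod 5); (1|5)=+1, (4|5)=+1; sign (−1)^0·+1^0·+1^-4 = +1.
(a,b)_7: α=2, u≡2; β=1, v≡5 (mod 7); (2|7)=+1, (5|7)=-1; sign (−1)^0·+1^1·-1^2 = +1.
Every local symbol is +1, so the conic -19·x² + 33649·y² = z² has ℚ_v-points for all v and hence a ℚ-point; (a, b / ℚ) ≅ M_2(ℚ).

[]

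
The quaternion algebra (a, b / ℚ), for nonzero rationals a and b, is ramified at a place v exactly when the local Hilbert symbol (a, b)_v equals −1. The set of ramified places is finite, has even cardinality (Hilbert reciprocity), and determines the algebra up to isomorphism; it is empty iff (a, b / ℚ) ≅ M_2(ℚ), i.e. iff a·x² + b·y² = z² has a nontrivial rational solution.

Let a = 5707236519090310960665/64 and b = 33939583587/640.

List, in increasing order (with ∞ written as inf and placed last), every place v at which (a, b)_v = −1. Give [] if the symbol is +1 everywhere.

(a, b) ≡ (2185, 4030) mod (ℚ^×)²; places V = {2, 3, 5, 7, 13, 19, 23, 31, ∞}.
(a,b)_3: α=2, u≡1; β=2, v≡1 (mod 3); (1|3)=+1, (1|3)=+1; sign (−1)^0·+1^2·+1^2 = +1.
(a,b)_5: α=1, u≡2; β=-1, v≡4 (mod 5); (2|5)=-1, (4|5)=+1; sign (−1)^0·-1^-1·+1^1 = -1.
(a,b)_13: α=2, u≡12; β=1, v≡6 (mod 13); (12|13)=+1, (6|13)=-1; sign (−1)^0·+1^1·-1^2 = +1.
(a,b)_2: α=-6, β=-7; u≡1, v≡7 (mod 8); ε(u)ε(v)=0·1, αω(v)=-6·0, βω(u)=-7·0; sum ≡ 0  ⇒  +1.
(a,b)_7: α=2, u≡2; β=2, v≡3 (mod 7); (2|7)=+1, (3|7)=-1; sign (−1)^0·+1^2·-1^2 = +1.
(a,b)_23: α=5, u≡12; β=2, v≡15 (mod 23); (12|23)=+1, (15|23)=-1; sign (−1)^0·+1^2·-1^5 = -1.
(a,b)_∞: sgn(2185)=+, sgn(4030)=+, so +1.
(a,b)_19: α=5, u≡9; β=2, v≡8 (mod 19); (9|19)=+1, (8|19)=-1; sign (−1)^0·+1^2·-1^5 = -1.
(a,b)_31: α=2, u≡15; β=1, v≡27 (mod 31); (15|31)=-1, (27|31)=-1; sign (−1)^0·-1^1·-1^2 = -1.
(2185, 4030 / ℚ) ramifies at {5, 19, 23, 31}: a division algebra.

[5, 19, 23, 31]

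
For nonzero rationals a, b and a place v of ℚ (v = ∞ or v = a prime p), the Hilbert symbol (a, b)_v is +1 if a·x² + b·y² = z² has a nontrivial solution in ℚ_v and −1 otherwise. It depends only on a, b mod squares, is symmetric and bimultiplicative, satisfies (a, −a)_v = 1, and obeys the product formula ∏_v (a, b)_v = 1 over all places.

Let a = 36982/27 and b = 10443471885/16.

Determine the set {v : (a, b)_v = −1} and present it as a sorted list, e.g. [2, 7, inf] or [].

Mod squares: a ≡ 66, b ≡ 26565. Check v ∈ {∞, 2, 3, 5, 7, 11, 19, 23, 41}.
v=23: a=23^0·(≡11), b=23^1·(≡17) mod 23; (11|23)=-1, (17|23)=-1; (−1)^{0·1·11}·(-1)^1·(-1)^0 = -1.
v=7: a=7^0·(≡6), b=7^1·(≡1) mod 7; (6|7)=-1, (1|7)=+1; (−1)^{0·1·3}·(-1)^1·(+1)^0 = -1.
v=11: a=11^1·(≡8), b=11^3·(≡7) mod 11; (8|11)=-1, (7|11)=-1; (−1)^{1·3·5}·(-1)^3·(-1)^1 = -1.
v=41: a=41^2·(≡16), b=41^0·(≡14) mod 41; (16|41)=+1, (14|41)=-1; (−1)^{2·0·20}·(+1)^0·(-1)^2 = +1.
v=19: a=19^0·(≡1), b=19^2·(≡13) mod 19; (1|19)=+1, (13|19)=-1; (−1)^{0·2·9}·(+1)^2·(-1)^0 = +1.
v=5: a=5^0·(≡1), b=5^1·(≡2) mod 5; (1|5)=+1, (2|5)=-1; (−1)^{0·1·2}·(+1)^1·(-1)^0 = +1.
v=∞: 66 > 0 and 26565 > 0  ⇒  (a,b)_∞ = +1.
v=2: v_2(a)=1, v_2(b)=-4; units ≡ 1, 5 (mod 8); ε·ε+αω+βω = 0·0+1·1+-4·0 ≡ 1  ⇒  (a,b)_2 = -1.
v=3: a=3^-3·(≡1), b=3^3·(≡2) mod 3; (1|3)=+1, (2|3)=-1; (−1)^{-3·3·1}·(+1)^3·(-1)^-3 = +1.
Ram(66, 26565) = {2, 7, 11, 23}; no ℚ_2-point on the conic.

[2, 7, 11, 23]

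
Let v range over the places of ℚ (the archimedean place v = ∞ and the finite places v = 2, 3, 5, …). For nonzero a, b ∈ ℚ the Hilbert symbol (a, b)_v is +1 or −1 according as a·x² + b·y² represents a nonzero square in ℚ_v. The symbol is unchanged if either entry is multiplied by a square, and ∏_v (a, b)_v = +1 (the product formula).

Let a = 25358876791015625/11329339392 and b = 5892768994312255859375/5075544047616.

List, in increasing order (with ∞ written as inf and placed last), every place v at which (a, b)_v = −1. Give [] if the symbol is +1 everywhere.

[5, 13]

Mod squares: a ≡ 130, b ≡ 2002. Check v ∈ {∞, 2, 3, 5, 7, 11, 13, 17}.
v=2: v_2(a)=-19, v_2(b)=-25; units ≡ 1, 1 (mod 8); ε·ε+αω+βω = 0·0+-19·0+-25·0 ≡ 0  ⇒  (a,b)_2 = +1.
v=7: a=7^-4·(≡1), b=7^-5·(≡3) mod 7; (1|7)=+1, (3|7)=-1; (−1)^{-4·-5·3}·(+1)^-5·(-1)^-4 = +1.
v=3: a=3^-2·(≡1), b=3^-2·(≡1) mod 3; (1|3)=+1, (1|3)=+1; (−1)^{-2·-2·1}·(+1)^-2·(+1)^-2 = +1.
v=11: a=11^2·(≡9), b=11^3·(≡7) mod 11; (9|11)=+1, (7|11)=-1; (−1)^{2·3·5}·(+1)^3·(-1)^2 = +1.
v=13: a=13^5·(≡3), b=13^7·(≡5) mod 13; (3|13)=+1, (5|13)=-1; (−1)^{5·7·6}·(+1)^7·(-1)^5 = -1.
v=17: a=17^2·(≡11), b=17^2·(≡15) mod 17; (11|17)=-1, (15|17)=+1; (−1)^{2·2·8}·(-1)^2·(+1)^2 = +1.
v=∞: 130 > 0 and 2002 > 0  ⇒  (a,b)_∞ = +1.
v=5: a=5^9·(≡1), b=5^12·(≡3) mod 5; (1|5)=+1, (3|5)=-1; (−1)^{9·12·2}·(+1)^12·(-1)^9 = -1.
Ram(130, 2002) = {5, 13}; no ℚ_5-point on the conic.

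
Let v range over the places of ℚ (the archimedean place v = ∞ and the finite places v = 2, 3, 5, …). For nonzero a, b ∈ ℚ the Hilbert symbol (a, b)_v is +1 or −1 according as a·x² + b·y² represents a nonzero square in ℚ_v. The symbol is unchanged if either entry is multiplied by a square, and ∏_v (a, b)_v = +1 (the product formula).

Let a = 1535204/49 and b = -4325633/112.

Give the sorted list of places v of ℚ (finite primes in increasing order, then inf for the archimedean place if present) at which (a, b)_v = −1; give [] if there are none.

[7, 13, 37, 41]

(a, b) ≡ (383801, -57239) mod (ℚ^×)²; places V = {2, 7, 11, 13, 17, 23, 37, 41, ∞}.
(a,b)_2: α=2, β=-4; u≡1, v≡1 (mod 8); ε(u)ε(v)=0·0, αω(v)=2·0, βω(u)=-4·0; sum ≡ 0  ⇒  +1.
(a,b)_11: α=1, u≡8; β=0, v≡9 (mod 11); (8|11)=-1, (9|11)=+1; sign (−1)^0·-1^0·+1^1 = +1.
(a,b)_23: α=1, u≡16; β=2, v≡4 (mod 23); (16|23)=+1, (4|23)=+1; sign (−1)^0·+1^2·+1^1 = +1.
(a,b)_17: α=0, u≡16; β=1, v≡16 (mod 17); (16|17)=+1, (16|17)=+1; sign (−1)^0·+1^1·+1^0 = +1.
(a,b)_41: α=1, u≡27; β=0, v≡27 (mod 41); (27|41)=-1, (27|41)=-1; sign (−1)^0·-1^0·-1^1 = -1.
(a,b)_∞: sgn(383801)=+, sgn(-57239)=−, so +1.
(a,b)_37: α=1, u≡29; β=1, v≡11 (mod 37); (29|37)=-1, (11|37)=+1; sign (−1)^0·-1^1·+1^1 = -1.
(a,b)_13: α=0, u≡6; β=1, v≡9 (mod 13); (6|13)=-1, (9|13)=+1; sign (−1)^0·-1^1·+1^0 = -1.
(a,b)_7: α=-2, u≡6; β=-1, v≡5 (mod 7); (6|7)=-1, (5|7)=-1; sign (−1)^0·-1^-1·-1^-2 = -1.
|Ram(383801, -57239)| = 4, even; anisotropic at {7, 13, 37, 41}.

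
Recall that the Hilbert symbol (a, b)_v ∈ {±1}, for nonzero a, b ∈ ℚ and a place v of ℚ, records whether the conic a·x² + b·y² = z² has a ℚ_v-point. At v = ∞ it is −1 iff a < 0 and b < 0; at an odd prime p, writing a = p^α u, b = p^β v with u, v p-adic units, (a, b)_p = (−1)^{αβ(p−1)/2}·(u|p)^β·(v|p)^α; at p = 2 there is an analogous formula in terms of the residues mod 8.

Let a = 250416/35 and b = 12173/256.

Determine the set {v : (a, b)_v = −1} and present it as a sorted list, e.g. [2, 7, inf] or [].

[5, 37]

Mod squares: a ≡ 60865, b ≡ 12173. Check v ∈ {∞, 2, 3, 5, 7, 37, 47}.
v=2: v_2(a)=4, v_2(b)=-8; units ≡ 1, 5 (mod 8); ε·ε+αω+βω = 0·0+4·1+-8·0 ≡ 0  ⇒  (a,b)_2 = +1.
v=3: a=3^2·(≡1), b=3^0·(≡2) mod 3; (1|3)=+1, (2|3)=-1; (−1)^{2·0·1}·(+1)^0·(-1)^2 = +1.
v=7: a=7^-1·(≡1), b=7^1·(≡6) mod 7; (1|7)=+1, (6|7)=-1; (−1)^{-1·1·3}·(+1)^1·(-1)^-1 = +1.
v=47: a=47^1·(≡26), b=47^1·(≡28) mod 47; (26|47)=-1, (28|47)=+1; (−1)^{1·1·23}·(-1)^1·(+1)^1 = +1.
v=5: a=5^-1·(≡3), b=5^0·(≡3) mod 5; (3|5)=-1, (3|5)=-1; (−1)^{-1·0·2}·(-1)^0·(-1)^-1 = -1.
v=∞: 60865 > 0 and 12173 > 0  ⇒  (a,b)_∞ = +1.
v=37: a=37^1·(≡20), b=37^1·(≡26) mod 37; (20|37)=-1, (26|37)=+1; (−1)^{1·1·18}·(-1)^1·(+1)^1 = -1.
Ram(60865, 12173) = {5, 37}; no ℚ_5-point on the conic.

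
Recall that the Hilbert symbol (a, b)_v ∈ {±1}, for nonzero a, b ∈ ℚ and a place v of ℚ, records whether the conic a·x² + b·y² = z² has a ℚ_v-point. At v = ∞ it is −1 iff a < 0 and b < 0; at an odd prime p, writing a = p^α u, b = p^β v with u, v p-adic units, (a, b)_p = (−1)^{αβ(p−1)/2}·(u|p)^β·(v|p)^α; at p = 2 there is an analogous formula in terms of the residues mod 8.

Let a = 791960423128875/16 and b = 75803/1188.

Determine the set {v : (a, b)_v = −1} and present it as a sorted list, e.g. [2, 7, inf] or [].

Mod squares: a ≡ 12155, b ≡ 51051. Check v ∈ {∞, 2, 3, 5, 7, 11, 13, 17}.
v=11: a=11^3·(≡3), b=11^-1·(≡10) mod 11; (3|11)=+1, (10|11)=-1; (−1)^{3·-1·5}·(+1)^-1·(-1)^3 = +1.
v=7: a=7^2·(≡6), b=7^3·(≡5) mod 7; (6|7)=-1, (5|7)=-1; (−1)^{2·3·3}·(-1)^3·(-1)^2 = -1.
v=13: a=13^3·(≡9), b=13^1·(≡4) mod 13; (9|13)=+1, (4|13)=+1; (−1)^{3·1·6}·(+1)^1·(+1)^3 = +1.
v=3: a=3^2·(≡2), b=3^-3·(≡1) mod 3; (2|3)=-1, (1|3)=+1; (−1)^{2·-3·1}·(-1)^-3·(+1)^2 = -1.
v=5: a=5^3·(≡1), b=5^0·(≡1) mod 5; (1|5)=+1, (1|5)=+1; (−1)^{3·0·2}·(+1)^0·(+1)^3 = +1.
v=∞: 12155 > 0 and 51051 > 0  ⇒  (a,b)_∞ = +1.
v=17: a=17^3·(≡1), b=17^1·(≡6) mod 17; (1|17)=+1, (6|17)=-1; (−1)^{3·1·8}·(+1)^1·(-1)^3 = -1.
v=2: v_2(a)=-4, v_2(b)=-2; units ≡ 3, 3 (mod 8); ε·ε+αω+βω = 1·1+-4·1+-2·1 ≡ 1  ⇒  (a,b)_2 = -1.
Ram(12155, 51051) = {2, 3, 7, 17}; no ℚ_2-point on the conic.

[2, 3, 7, 17]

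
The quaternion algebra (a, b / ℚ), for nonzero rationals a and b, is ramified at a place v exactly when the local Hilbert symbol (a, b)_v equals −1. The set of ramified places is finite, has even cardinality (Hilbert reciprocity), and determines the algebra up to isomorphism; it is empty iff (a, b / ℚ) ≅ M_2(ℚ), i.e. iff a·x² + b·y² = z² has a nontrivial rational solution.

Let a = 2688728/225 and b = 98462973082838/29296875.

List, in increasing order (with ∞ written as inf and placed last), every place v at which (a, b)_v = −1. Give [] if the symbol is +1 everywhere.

[2, 3]

Mod squares: a ≡ 38, b ≡ 114. Check v ∈ {∞, 2, 3, 5, 7, 13, 19}.
v=2: v_2(a)=3, v_2(b)=1; units ≡ 3, 1 (mod 8); ε·ε+αω+βω = 1·0+3·0+1·1 ≡ 1  ⇒  (a,b)_2 = -1.
v=∞: 38 > 0 and 114 > 0  ⇒  (a,b)_∞ = +1.
v=7: a=7^2·(≡6), b=7^6·(≡1) mod 7; (6|7)=-1, (1|7)=+1; (−1)^{2·6·3}·(-1)^6·(+1)^2 = +1.
v=5: a=5^-2·(≡2), b=5^-10·(≡1) mod 5; (2|5)=-1, (1|5)=+1; (−1)^{-2·-10·2}·(-1)^-10·(+1)^-2 = +1.
v=19: a=19^3·(≡15), b=19^5·(≡1) mod 19; (15|19)=-1, (1|19)=+1; (−1)^{3·5·9}·(-1)^5·(+1)^3 = +1.
v=13: a=13^0·(≡4), b=13^2·(≡10) mod 13; (4|13)=+1, (10|13)=+1; (−1)^{0·2·6}·(+1)^2·(+1)^0 = +1.
v=3: a=3^-2·(≡2), b=3^-1·(≡2) mod 3; (2|3)=-1, (2|3)=-1; (−1)^{-2·-1·1}·(-1)^-1·(-1)^-2 = -1.
|Ram(38, 114)| = 2, even; anisotropic at {2, 3}.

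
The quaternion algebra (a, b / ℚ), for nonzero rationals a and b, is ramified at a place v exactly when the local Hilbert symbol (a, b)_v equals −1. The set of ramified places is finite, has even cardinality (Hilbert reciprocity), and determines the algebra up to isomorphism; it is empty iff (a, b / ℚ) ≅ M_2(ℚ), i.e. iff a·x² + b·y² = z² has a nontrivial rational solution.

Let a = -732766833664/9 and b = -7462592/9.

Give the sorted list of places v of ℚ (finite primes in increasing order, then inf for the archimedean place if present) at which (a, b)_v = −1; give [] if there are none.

(a, b) ≡ (-19, -323) mod (ℚ^×)²; places V = {2, 3, 17, 19, ∞}.
(a,b)_17: α=2, u≡16; β=1, v≡13 (mod 17); (16|17)=+1, (13|17)=+1; sign (−1)^0·+1^1·+1^2 = +1.
(a,b)_∞: sgn(-19)=−, sgn(-323)=−, so -1.
(a,b)_2: α=10, β=6; u≡5, v≡5 (mod 8); ε(u)ε(v)=0·0, αω(v)=10·1, βω(u)=6·1; sum ≡ 0  ⇒  +1.
(a,b)_19: α=5, u≡3; β=3, v≡10 (mod 19); (3|19)=-1, (10|19)=-1; sign (−1)^1·-1^3·-1^5 = -1.
(a,b)_3: α=-2, u≡2; β=-2, v≡1 (mod 3); (2|3)=-1, (1|3)=+1; sign (−1)^0·-1^-2·+1^-2 = +1.
Ram(-19, -323) = {19, ∞}; no ℚ_19-point on the conic.

[19, inf]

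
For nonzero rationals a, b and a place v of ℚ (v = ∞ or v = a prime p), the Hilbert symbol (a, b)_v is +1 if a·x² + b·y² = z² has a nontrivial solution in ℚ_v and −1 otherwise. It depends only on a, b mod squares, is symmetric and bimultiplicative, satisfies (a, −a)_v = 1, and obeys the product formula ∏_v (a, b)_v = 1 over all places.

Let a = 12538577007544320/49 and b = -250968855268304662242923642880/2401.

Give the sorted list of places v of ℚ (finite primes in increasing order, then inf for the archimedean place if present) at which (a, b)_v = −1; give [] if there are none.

(a, b) ≡ (370, -303195) mod (ℚ^×)²; places V = {2, 3, 5, 7, 11, 17, 29, 37, 41, ∞}.
(a,b)_29: α=2, u≡16; β=3, v≡26 (mod 29); (16|29)=+1, (26|29)=-1; sign (−1)^0·+1^3·-1^2 = +1.
(a,b)_∞: sgn(370)=+, sgn(-303195)=−, so +1.
(a,b)_17: α=2, u≡2; β=3, v≡1 (mod 17); (2|17)=+1, (1|17)=+1; sign (−1)^0·+1^3·+1^2 = +1.
(a,b)_11: α=0, u≡8; β=2, v≡4 (mod 11); (8|11)=-1, (4|11)=+1; sign (−1)^0·-1^2·+1^0 = +1.
(a,b)_7: α=-2, u≡5; β=-4, v≡6 (mod 7); (5|7)=-1, (6|7)=-1; sign (−1)^0·-1^-4·-1^-2 = +1.
(a,b)_41: α=2, u≡36; β=3, v≡27 (mod 41); (36|41)=+1, (27|41)=-1; sign (−1)^0·+1^3·-1^2 = +1.
(a,b)_2: α=11, β=24; u≡1, v≡5 (mod 8); ε(u)ε(v)=0·0, αω(v)=11·1, βω(u)=24·0; sum ≡ 1  ⇒  -1.
(a,b)_5: α=1, u≡1; β=1, v≡4 (mod 5); (1|5)=+1, (4|5)=+1; sign (−1)^0·+1^1·+1^1 = +1.
(a,b)_37: α=1, u≡3; β=2, v≡18 (mod 37); (3|37)=+1, (18|37)=-1; sign (−1)^0·+1^2·-1^1 = -1.
(a,b)_3: α=4, u≡1; β=7, v≡2 (mod 3); (1|3)=+1, (2|3)=-1; sign (−1)^0·+1^7·-1^4 = +1.
|Ram(370, -303195)| = 2, even; anisotropic at {2, 37}.

[2, 37]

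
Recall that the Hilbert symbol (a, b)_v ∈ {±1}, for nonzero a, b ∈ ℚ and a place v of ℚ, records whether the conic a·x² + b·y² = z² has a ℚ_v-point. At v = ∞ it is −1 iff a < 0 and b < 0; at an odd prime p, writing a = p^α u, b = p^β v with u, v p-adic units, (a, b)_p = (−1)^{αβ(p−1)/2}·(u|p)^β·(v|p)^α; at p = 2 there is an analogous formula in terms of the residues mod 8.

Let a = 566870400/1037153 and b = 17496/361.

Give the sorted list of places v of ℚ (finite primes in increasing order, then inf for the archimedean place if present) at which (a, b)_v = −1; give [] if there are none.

[2, 17]

Mod squares: a ≡ 102, b ≡ 6. Check v ∈ {∞, 2, 3, 5, 13, 17, 19}.
v=3: a=3^11·(≡1), b=3^7·(≡2) mod 3; (1|3)=+1, (2|3)=-1; (−1)^{11·7·1}·(+1)^7·(-1)^11 = +1.
v=17: a=17^-1·(≡10), b=17^0·(≡5) mod 17; (10|17)=-1, (5|17)=-1; (−1)^{-1·0·8}·(-1)^0·(-1)^-1 = -1.
v=13: a=13^-2·(≡5), b=13^0·(≡5) mod 13; (5|13)=-1, (5|13)=-1; (−1)^{-2·0·6}·(-1)^0·(-1)^-2 = +1.
v=5: a=5^2·(≡2), b=5^0·(≡1) mod 5; (2|5)=-1, (1|5)=+1; (−1)^{2·0·2}·(-1)^0·(+1)^2 = +1.
v=2: v_2(a)=7, v_2(b)=3; units ≡ 3, 3 (mod 8); ε·ε+αω+βω = 1·1+7·1+3·1 ≡ 1  ⇒  (a,b)_2 = -1.
v=19: a=19^-2·(≡1), b=19^-2·(≡16) mod 19; (1|19)=+1, (16|19)=+1; (−1)^{-2·-2·9}·(+1)^-2·(+1)^-2 = +1.
v=∞: 102 > 0 and 6 > 0  ⇒  (a,b)_∞ = +1.
Ram(102, 6) = {2, 17}; no ℚ_2-point on the conic.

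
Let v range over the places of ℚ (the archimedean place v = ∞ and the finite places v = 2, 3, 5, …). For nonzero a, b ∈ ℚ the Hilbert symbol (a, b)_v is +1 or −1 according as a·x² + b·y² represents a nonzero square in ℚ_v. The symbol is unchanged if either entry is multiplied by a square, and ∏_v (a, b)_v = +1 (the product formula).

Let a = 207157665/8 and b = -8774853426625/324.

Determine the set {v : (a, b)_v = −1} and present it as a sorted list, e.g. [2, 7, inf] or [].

(a, b) ≡ (2451570, -13585) mod (ℚ^×)²; places V = {2, 3, 5, 11, 13, 17, 19, 23, ∞}.
(a,b)_11: α=1, u≡8; β=1, v≡7 (mod 11); (8|11)=-1, (7|11)=-1; sign (−1)^1·-1^1·-1^1 = -1.
(a,b)_2: α=-3, β=-2; u≡1, v≡7 (mod 8); ε(u)ε(v)=0·1, αω(v)=-3·0, βω(u)=-2·0; sum ≡ 0  ⇒  +1.
(a,b)_17: α=1, u≡16; β=2, v≡15 (mod 17); (16|17)=+1, (15|17)=+1; sign (−1)^0·+1^2·+1^1 = +1.
(a,b)_5: α=1, u≡1; β=3, v≡3 (mod 5); (1|5)=+1, (3|5)=-1; sign (−1)^0·+1^3·-1^1 = -1.
(a,b)_19: α=1, u≡7; β=1, v≡1 (mod 19); (7|19)=+1, (1|19)=+1; sign (−1)^1·+1^1·+1^1 = -1.
(a,b)_3: α=1, u≡2; β=-4, v≡2 (mod 3); (2|3)=-1, (2|3)=-1; sign (−1)^0·-1^-4·-1^1 = -1.
(a,b)_13: α=2, u≡10; β=3, v≡8 (mod 13); (10|13)=+1, (8|13)=-1; sign (−1)^0·+1^3·-1^2 = +1.
(a,b)_∞: sgn(2451570)=+, sgn(-13585)=−, so +1.
(a,b)_23: α=1, u≡4; β=2, v≡4 (mod 23); (4|23)=+1, (4|23)=+1; sign (−1)^0·+1^2·+1^1 = +1.
(2451570, -13585 / ℚ) ramifies at {3, 5, 11, 19}: a division algebra.

[3, 5, 11, 19]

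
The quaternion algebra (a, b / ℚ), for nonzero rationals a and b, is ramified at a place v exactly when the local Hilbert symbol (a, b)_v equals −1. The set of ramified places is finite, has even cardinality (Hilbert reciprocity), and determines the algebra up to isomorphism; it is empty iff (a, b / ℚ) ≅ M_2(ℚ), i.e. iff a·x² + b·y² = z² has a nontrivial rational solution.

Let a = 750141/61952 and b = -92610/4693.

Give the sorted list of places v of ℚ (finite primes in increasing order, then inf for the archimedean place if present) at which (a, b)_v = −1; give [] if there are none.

[3, 5]

Mod squares: a ≡ 42, b ≡ -2730. Check v ∈ {∞, 2, 3, 5, 7, 11, 13, 19}.
v=13: a=13^0·(≡4), b=13^-1·(≡8) mod 13; (4|13)=+1, (8|13)=-1; (−1)^{0·-1·6}·(+1)^-1·(-1)^0 = +1.
v=∞: 42 > 0 and -2730 < 0  ⇒  (a,b)_∞ = +1.
v=19: a=19^0·(≡16), b=19^-2·(≡7) mod 19; (16|19)=+1, (7|19)=+1; (−1)^{0·-2·9}·(+1)^-2·(+1)^0 = +1.
v=5: a=5^0·(≡3), b=5^1·(≡1) mod 5; (3|5)=-1, (1|5)=+1; (−1)^{0·1·2}·(-1)^1·(+1)^0 = -1.
v=2: v_2(a)=-9, v_2(b)=1; units ≡ 5, 3 (mod 8); ε·ε+αω+βω = 0·1+-9·1+1·1 ≡ 0  ⇒  (a,b)_2 = +1.
v=3: a=3^7·(≡2), b=3^3·(≡2) mod 3; (2|3)=-1, (2|3)=-1; (−1)^{7·3·1}·(-1)^3·(-1)^7 = -1.
v=11: a=11^-2·(≡3), b=11^0·(≡3) mod 11; (3|11)=+1, (3|11)=+1; (−1)^{-2·0·5}·(+1)^0·(+1)^-2 = +1.
v=7: a=7^3·(≡5), b=7^3·(≡1) mod 7; (5|7)=-1, (1|7)=+1; (−1)^{3·3·3}·(-1)^3·(+1)^3 = +1.
Ram(42, -2730) = {3, 5}; no ℚ_3-point on the conic.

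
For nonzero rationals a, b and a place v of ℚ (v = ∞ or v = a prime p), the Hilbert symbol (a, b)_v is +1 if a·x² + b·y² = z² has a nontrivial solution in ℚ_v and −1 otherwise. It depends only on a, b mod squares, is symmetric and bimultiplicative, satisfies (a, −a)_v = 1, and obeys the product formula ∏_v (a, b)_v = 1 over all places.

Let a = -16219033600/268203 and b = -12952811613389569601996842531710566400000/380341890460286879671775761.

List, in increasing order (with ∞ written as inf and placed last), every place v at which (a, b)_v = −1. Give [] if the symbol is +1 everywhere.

(a, b) ≡ (-3927, -569415) mod (ℚ^×)²; places V = {2, 3, 5, 7, 11, 13, 17, 19, 23, 29, 37, 43, 47, ∞}.
(a,b)_43: α=0, u≡29; β=-2, v≡20 (mod 43); (29|43)=-1, (20|43)=-1; sign (−1)^0·-1^-2·-1^0 = +1.
(a,b)_29: α=0, u≡14; β=1, v≡12 (mod 29); (14|29)=-1, (12|29)=-1; sign (−1)^0·-1^1·-1^0 = -1.
(a,b)_47: α=0, u≡24; β=-2, v≡24 (mod 47); (24|47)=+1, (24|47)=+1; sign (−1)^0·+1^-2·+1^0 = +1.
(a,b)_2: α=12, β=36; u≡1, v≡1 (mod 8); ε(u)ε(v)=0·0, αω(v)=12·0, βω(u)=36·0; sum ≡ 0  ⇒  +1.
(a,b)_5: α=2, u≡2; β=5, v≡2 (mod 5); (2|5)=-1, (2|5)=-1; sign (−1)^0·-1^5·-1^2 = -1.
(a,b)_7: α=1, u≡6; β=5, v≡4 (mod 7); (6|7)=-1, (4|7)=+1; sign (−1)^1·-1^5·+1^1 = +1.
(a,b)_13: α=-2, u≡10; β=-6, v≡7 (mod 13); (10|13)=+1, (7|13)=-1; sign (−1)^0·+1^-6·-1^-2 = +1.
(a,b)_3: α=-1, u≡2; β=3, v≡2 (mod 3); (2|3)=-1, (2|3)=-1; sign (−1)^1·-1^3·-1^-1 = -1.
(a,b)_23: α=-2, u≡2; β=-6, v≡22 (mod 23); (2|23)=+1, (22|23)=-1; sign (−1)^0·+1^-6·-1^-2 = +1.
(a,b)_11: α=3, u≡2; β=9, v≡4 (mod 11); (2|11)=-1, (4|11)=+1; sign (−1)^1·-1^9·+1^3 = +1.
(a,b)_17: α=1, u≡10; β=5, v≡7 (mod 17); (10|17)=-1, (7|17)=-1; sign (−1)^0·-1^5·-1^1 = +1.
(a,b)_19: α=0, u≡7; β=-4, v≡18 (mod 19); (7|19)=+1, (18|19)=-1; sign (−1)^0·+1^-4·-1^0 = +1.
(a,b)_∞: sgn(-3927)=−, sgn(-569415)=−, so -1.
(a,b)_37: α=0, u≡35; β=2, v≡13 (mod 37); (35|37)=-1, (13|37)=-1; sign (−1)^0·-1^2·-1^0 = +1.
(-3927, -569415 / ℚ) ramifies at {3, 5, 29, ∞}: a division algebra.

[3, 5, 29, inf]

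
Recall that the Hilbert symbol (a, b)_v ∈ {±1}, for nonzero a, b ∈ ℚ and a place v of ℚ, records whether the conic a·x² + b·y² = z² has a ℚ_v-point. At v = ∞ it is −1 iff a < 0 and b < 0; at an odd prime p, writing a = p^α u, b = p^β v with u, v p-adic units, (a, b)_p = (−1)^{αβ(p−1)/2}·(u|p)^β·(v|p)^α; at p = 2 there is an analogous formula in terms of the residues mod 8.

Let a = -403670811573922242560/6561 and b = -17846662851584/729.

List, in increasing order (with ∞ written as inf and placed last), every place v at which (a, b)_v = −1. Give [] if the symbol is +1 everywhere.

[2, 29, 31, inf]

(a, b) ≡ (-6290, -899) mod (ℚ^×)²; places V = {2, 3, 5, 7, 17, 29, 31, 37, ∞}.
(a,b)_5: α=1, u≡3; β=0, v≡4 (mod 5); (3|5)=-1, (4|5)=+1; sign (−1)^0·-1^0·+1^1 = +1.
(a,b)_37: α=3, u≡6; β=2, v≡9 (mod 37); (6|37)=-1, (9|37)=+1; sign (−1)^0·-1^2·+1^3 = +1.
(a,b)_31: α=2, u≡21; β=1, v≡4 (mod 31); (21|31)=-1, (4|31)=+1; sign (−1)^0·-1^1·+1^2 = -1.
(a,b)_7: α=2, u≡3; β=2, v≡1 (mod 7); (3|7)=-1, (1|7)=+1; sign (−1)^0·-1^2·+1^2 = +1.
(a,b)_29: α=2, u≡10; β=1, v≡18 (mod 29); (10|29)=-1, (18|29)=-1; sign (−1)^0·-1^1·-1^2 = -1.
(a,b)_17: α=3, u≡1; β=2, v≡4 (mod 17); (1|17)=+1, (4|17)=+1; sign (−1)^0·+1^2·+1^3 = +1.
(a,b)_3: α=-8, u≡1; β=-6, v≡1 (mod 3); (1|3)=+1, (1|3)=+1; sign (−1)^0·+1^-6·+1^-8 = +1.
(a,b)_∞: sgn(-6290)=−, sgn(-899)=−, so -1.
(a,b)_2: α=13, β=10; u≡7, v≡5 (mod 8); ε(u)ε(v)=1·0, αω(v)=13·1, βω(u)=10·0; sum ≡ 1  ⇒  -1.
(-6290, -899 / ℚ) ramifies at {2, 29, 31, ∞}: a division algebra.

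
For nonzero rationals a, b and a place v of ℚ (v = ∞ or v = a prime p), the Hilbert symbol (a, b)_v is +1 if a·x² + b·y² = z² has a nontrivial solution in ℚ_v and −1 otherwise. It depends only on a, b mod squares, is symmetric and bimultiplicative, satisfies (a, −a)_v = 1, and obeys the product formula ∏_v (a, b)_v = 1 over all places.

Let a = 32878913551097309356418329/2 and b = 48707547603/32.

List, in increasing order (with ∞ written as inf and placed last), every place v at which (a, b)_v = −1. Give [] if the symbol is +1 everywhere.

[2, 3, 17, 23]

(a, b) ≡ (249458, 337076454) mod (ℚ^×)²; places V = {2, 3, 11, 13, 17, 19, 23, 29, 31, ∞}.
(a,b)_2: α=-1, β=-5; u≡1, v≡3 (mod 8); ε(u)ε(v)=0·1, αω(v)=-1·1, βω(u)=-5·0; sum ≡ 1  ⇒  -1.
(a,b)_31: α=2, u≡20; β=1, v≡21 (mod 31); (20|31)=+1, (21|31)=-1; sign (−1)^0·+1^1·-1^2 = +1.
(a,b)_19: α=2, u≡4; β=1, v≡14 (mod 19); (4|19)=+1, (14|19)=-1; sign (−1)^0·+1^1·-1^2 = +1.
(a,b)_∞: sgn(249458)=+, sgn(337076454)=+, so +1.
(a,b)_13: α=2, u≡3; β=1, v≡4 (mod 13); (3|13)=+1, (4|13)=+1; sign (−1)^0·+1^1·+1^2 = +1.
(a,b)_17: α=5, u≡3; β=2, v≡14 (mod 17); (3|17)=-1, (14|17)=-1; sign (−1)^0·-1^2·-1^5 = -1.
(a,b)_11: α=3, u≡10; β=1, v≡3 (mod 11); (10|11)=-1, (3|11)=+1; sign (−1)^1·-1^1·+1^3 = +1.
(a,b)_29: α=3, u≡27; β=1, v≡8 (mod 29); (27|29)=-1, (8|29)=-1; sign (−1)^0·-1^1·-1^3 = +1.
(a,b)_23: α=3, u≡16; β=1, v≡3 (mod 23); (16|23)=+1, (3|23)=+1; sign (−1)^1·+1^1·+1^3 = -1.
(a,b)_3: α=0, u≡2; β=1, v≡1 (mod 3); (2|3)=-1, (1|3)=+1; sign (−1)^0·-1^1·+1^0 = -1.
Ram(249458, 337076454) = {2, 3, 17, 23}; no ℚ_2-point on the conic.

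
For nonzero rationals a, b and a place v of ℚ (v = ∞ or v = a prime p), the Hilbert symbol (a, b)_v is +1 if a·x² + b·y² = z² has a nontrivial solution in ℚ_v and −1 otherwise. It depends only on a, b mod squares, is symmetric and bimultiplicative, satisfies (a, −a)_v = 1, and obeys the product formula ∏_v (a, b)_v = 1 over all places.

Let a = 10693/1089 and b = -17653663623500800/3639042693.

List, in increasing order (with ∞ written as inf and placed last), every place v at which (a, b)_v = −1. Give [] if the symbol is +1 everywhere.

Mod squares: a ≡ 37, b ≡ -2727361. Check v ∈ {∞, 2, 3, 5, 7, 11, 13, 17, 37, 41, 43}.
v=5: a=5^0·(≡2), b=5^2·(≡1) mod 5; (2|5)=-1, (1|5)=+1; (−1)^{0·2·2}·(-1)^2·(+1)^0 = +1.
v=2: v_2(a)=0, v_2(b)=10; units ≡ 5, 7 (mod 8); ε·ε+αω+βω = 0·1+0·0+10·1 ≡ 0  ⇒  (a,b)_2 = +1.
v=13: a=13^0·(≡2), b=13^-5·(≡12) mod 13; (2|13)=-1, (12|13)=+1; (−1)^{0·-5·6}·(-1)^-5·(+1)^0 = -1.
v=37: a=37^1·(≡25), b=37^2·(≡23) mod 37; (25|37)=+1, (23|37)=-1; (−1)^{1·2·18}·(+1)^2·(-1)^1 = -1.
v=7: a=7^0·(≡1), b=7^5·(≡2) mod 7; (1|7)=+1, (2|7)=+1; (−1)^{0·5·3}·(+1)^5·(+1)^0 = +1.
v=11: a=11^-2·(≡5), b=11^-2·(≡4) mod 11; (5|11)=+1, (4|11)=+1; (−1)^{-2·-2·5}·(+1)^-2·(+1)^-2 = +1.
v=41: a=41^0·(≡5), b=41^1·(≡35) mod 41; (5|41)=+1, (35|41)=-1; (−1)^{0·1·20}·(+1)^1·(-1)^0 = +1.
v=3: a=3^-2·(≡1), b=3^-4·(≡2) mod 3; (1|3)=+1, (2|3)=-1; (−1)^{-2·-4·1}·(+1)^-4·(-1)^-2 = +1.
v=43: a=43^0·(≡42), b=43^1·(≡36) mod 43; (42|43)=-1, (36|43)=+1; (−1)^{0·1·21}·(-1)^1·(+1)^0 = -1.
v=∞: 37 > 0 and -2727361 < 0  ⇒  (a,b)_∞ = +1.
v=17: a=17^2·(≡3), b=17^1·(≡2) mod 17; (3|17)=-1, (2|17)=+1; (−1)^{2·1·8}·(-1)^1·(+1)^2 = -1.
Ram(37, -2727361) = {13, 17, 37, 43}; no ℚ_13-point on the conic.

[13, 17, 37, 43]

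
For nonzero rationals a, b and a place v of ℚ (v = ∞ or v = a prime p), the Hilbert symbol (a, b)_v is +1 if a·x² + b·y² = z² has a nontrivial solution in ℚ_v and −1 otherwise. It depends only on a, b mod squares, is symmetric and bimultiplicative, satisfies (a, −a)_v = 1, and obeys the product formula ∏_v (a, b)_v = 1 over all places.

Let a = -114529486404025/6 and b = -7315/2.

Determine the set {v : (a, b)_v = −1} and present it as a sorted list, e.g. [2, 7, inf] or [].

[19, inf]

(a, b) ≡ (-6, -14630) mod (ℚ^×)²; places V = {2, 3, 5, 7, 11, 19, ∞}.
(a,b)_11: α=4, u≡5; β=1, v≡3 (mod 11); (5|11)=+1, (3|11)=+1; sign (−1)^0·+1^1·+1^4 = +1.
(a,b)_3: α=-1, u≡1; β=0, v≡1 (mod 3); (1|3)=+1, (1|3)=+1; sign (−1)^0·+1^0·+1^-1 = +1.
(a,b)_∞: sgn(-6)=−, sgn(-14630)=−, so -1.
(a,b)_19: α=4, u≡18; β=1, v≡7 (mod 19); (18|19)=-1, (7|19)=+1; sign (−1)^0·-1^1·+1^4 = -1.
(a,b)_7: α=4, u≡4; β=1, v≡6 (mod 7); (4|7)=+1, (6|7)=-1; sign (−1)^0·+1^1·-1^4 = +1.
(a,b)_5: α=2, u≡4; β=1, v≡1 (mod 5); (4|5)=+1, (1|5)=+1; sign (−1)^0·+1^1·+1^2 = +1.
(a,b)_2: α=-1, β=-1; u≡5, v≡5 (mod 8); ε(u)ε(v)=0·0, αω(v)=-1·1, βω(u)=-1·1; sum ≡ 0  ⇒  +1.
(-6, -14630 / ℚ) ramifies at {19, ∞}: a division algebra.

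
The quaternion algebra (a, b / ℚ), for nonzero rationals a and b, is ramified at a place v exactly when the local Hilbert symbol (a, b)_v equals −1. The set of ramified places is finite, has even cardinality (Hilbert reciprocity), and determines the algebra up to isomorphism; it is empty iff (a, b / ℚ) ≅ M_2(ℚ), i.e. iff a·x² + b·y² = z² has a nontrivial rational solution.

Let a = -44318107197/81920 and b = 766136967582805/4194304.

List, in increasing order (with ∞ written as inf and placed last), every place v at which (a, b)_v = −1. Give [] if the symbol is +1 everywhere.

[5, 13]

Mod squares: a ≡ -21385, b ≡ 791245. Check v ∈ {∞, 2, 3, 5, 7, 13, 29, 37, 47}.
v=3: a=3^2·(≡2), b=3^0·(≡1) mod 3; (2|3)=-1, (1|3)=+1; (−1)^{2·0·1}·(-1)^0·(+1)^2 = +1.
v=29: a=29^2·(≡12), b=29^4·(≡5) mod 29; (12|29)=-1, (5|29)=+1; (−1)^{2·4·14}·(-1)^4·(+1)^2 = +1.
v=47: a=47^1·(≡11), b=47^1·(≡21) mod 47; (11|47)=-1, (21|47)=+1; (−1)^{1·1·23}·(-1)^1·(+1)^1 = +1.
v=13: a=13^1·(≡8), b=13^1·(≡4) mod 13; (8|13)=-1, (4|13)=+1; (−1)^{1·1·6}·(-1)^1·(+1)^1 = -1.
v=37: a=37^2·(≡28), b=37^3·(≡34) mod 37; (28|37)=+1, (34|37)=+1; (−1)^{2·3·18}·(+1)^3·(+1)^2 = +1.
v=∞: -21385 < 0 and 791245 > 0  ⇒  (a,b)_∞ = +1.
v=7: a=7^1·(≡2), b=7^1·(≡5) mod 7; (2|7)=+1, (5|7)=-1; (−1)^{1·1·3}·(+1)^1·(-1)^1 = +1.
v=2: v_2(a)=-14, v_2(b)=-22; units ≡ 7, 5 (mod 8); ε·ε+αω+βω = 1·0+-14·1+-22·0 ≡ 0  ⇒  (a,b)_2 = +1.
v=5: a=5^-1·(≡2), b=5^1·(≡4) mod 5; (2|5)=-1, (4|5)=+1; (−1)^{-1·1·2}·(-1)^1·(+1)^-1 = -1.
(-21385, 791245 / ℚ) ramifies at {5, 13}: a division algebra.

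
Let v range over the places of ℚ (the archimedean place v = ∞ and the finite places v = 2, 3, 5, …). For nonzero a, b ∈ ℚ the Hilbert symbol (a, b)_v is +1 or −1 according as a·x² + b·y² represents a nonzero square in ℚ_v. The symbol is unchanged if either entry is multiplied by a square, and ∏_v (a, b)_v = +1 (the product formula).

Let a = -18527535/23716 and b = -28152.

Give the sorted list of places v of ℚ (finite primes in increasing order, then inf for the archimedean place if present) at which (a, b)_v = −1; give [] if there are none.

Mod squares: a ≡ -25415, b ≡ -782. Check v ∈ {∞, 2, 3, 5, 7, 11, 13, 17, 23}.
v=5: a=5^1·(≡3), b=5^0·(≡3) mod 5; (3|5)=-1, (3|5)=-1; (−1)^{1·0·2}·(-1)^0·(-1)^1 = -1.
v=17: a=17^1·(≡15), b=17^1·(≡10) mod 17; (15|17)=+1, (10|17)=-1; (−1)^{1·1·8}·(+1)^1·(-1)^1 = -1.
v=7: a=7^-2·(≡2), b=7^0·(≡2) mod 7; (2|7)=+1, (2|7)=+1; (−1)^{-2·0·3}·(+1)^0·(+1)^-2 = +1.
v=2: v_2(a)=-2, v_2(b)=3; units ≡ 1, 1 (mod 8); ε·ε+αω+βω = 0·0+-2·0+3·0 ≡ 0  ⇒  (a,b)_2 = +1.
v=∞: -25415 < 0 and -782 < 0  ⇒  (a,b)_∞ = -1.
v=23: a=23^1·(≡10), b=23^1·(≡18) mod 23; (10|23)=-1, (18|23)=+1; (−1)^{1·1·11}·(-1)^1·(+1)^1 = +1.
v=3: a=3^6·(≡1), b=3^2·(≡1) mod 3; (1|3)=+1, (1|3)=+1; (−1)^{6·2·1}·(+1)^2·(+1)^6 = +1.
v=13: a=13^1·(≡2), b=13^0·(≡6) mod 13; (2|13)=-1, (6|13)=-1; (−1)^{1·0·6}·(-1)^0·(-1)^1 = -1.
v=11: a=11^-2·(≡2), b=11^0·(≡8) mod 11; (2|11)=-1, (8|11)=-1; (−1)^{-2·0·5}·(-1)^0·(-1)^-2 = +1.
|Ram(-25415, -782)| = 4, even; anisotropic at {5, 13, 17, ∞}.

[5, 13, 17, inf]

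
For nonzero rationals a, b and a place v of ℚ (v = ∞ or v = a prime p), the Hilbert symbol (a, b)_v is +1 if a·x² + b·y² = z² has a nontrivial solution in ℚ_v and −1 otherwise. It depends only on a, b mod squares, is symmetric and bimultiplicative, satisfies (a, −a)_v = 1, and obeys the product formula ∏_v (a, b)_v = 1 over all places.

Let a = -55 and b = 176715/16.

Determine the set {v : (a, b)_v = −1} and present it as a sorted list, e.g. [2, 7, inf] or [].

(a, b) ≡ (-55, 19635) mod (ℚ^×)²; places V = {2, 3, 5, 7, 11, 17, ∞}.
(a,b)_∞: sgn(-55)=−, sgn(19635)=+, so +1.
(a,b)_2: α=0, β=-4; u≡1, v≡3 (mod 8); ε(u)ε(v)=0·1, αω(v)=0·1, βω(u)=-4·0; sum ≡ 0  ⇒  +1.
(a,b)_7: α=0, u≡1; β=1, v≡5 (mod 7); (1|7)=+1, (5|7)=-1; sign (−1)^0·+1^1·-1^0 = +1.
(a,b)_17: α=0, u≡13; β=1, v≡9 (mod 17); (13|17)=+1, (9|17)=+1; sign (−1)^0·+1^1·+1^0 = +1.
(a,b)_11: α=1, u≡6; β=1, v≡1 (mod 11); (6|11)=-1, (1|11)=+1; sign (−1)^1·-1^1·+1^1 = +1.
(a,b)_5: α=1, u≡4; β=1, v≡3 (mod 5); (4|5)=+1, (3|5)=-1; sign (−1)^0·+1^1·-1^1 = -1.
(a,b)_3: α=0, u≡2; β=3, v≡2 (mod 3); (2|3)=-1, (2|3)=-1; sign (−1)^0·-1^3·-1^0 = -1.
|Ram(-55, 19635)| = 2, even; anisotropic at {3, 5}.

[3, 5]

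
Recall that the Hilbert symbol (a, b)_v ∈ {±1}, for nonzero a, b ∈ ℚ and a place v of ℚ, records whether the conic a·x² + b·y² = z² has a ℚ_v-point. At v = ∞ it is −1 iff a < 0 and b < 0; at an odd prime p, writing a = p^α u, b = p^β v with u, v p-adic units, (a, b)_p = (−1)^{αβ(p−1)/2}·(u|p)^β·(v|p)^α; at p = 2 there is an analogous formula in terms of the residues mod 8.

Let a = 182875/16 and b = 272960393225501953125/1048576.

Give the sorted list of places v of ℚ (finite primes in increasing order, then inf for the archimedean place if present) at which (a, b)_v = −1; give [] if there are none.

Mod squares: a ≡ 7315, b ≡ 11165. Check v ∈ {∞, 2, 3, 5, 7, 11, 19, 29}.
v=11: a=11^1·(≡3), b=11^3·(≡3) mod 11; (3|11)=+1, (3|11)=+1; (−1)^{1·3·5}·(+1)^3·(+1)^1 = -1.
v=29: a=29^0·(≡20), b=29^1·(≡19) mod 29; (20|29)=+1, (19|29)=-1; (−1)^{0·1·14}·(+1)^1·(-1)^0 = +1.
v=5: a=5^3·(≡3), b=5^9·(≡2) mod 5; (3|5)=-1, (2|5)=-1; (−1)^{3·9·2}·(-1)^9·(-1)^3 = +1.
v=3: a=3^0·(≡1), b=3^4·(≡2) mod 3; (1|3)=+1, (2|3)=-1; (−1)^{0·4·1}·(+1)^4·(-1)^0 = +1.
v=7: a=7^1·(≡4), b=7^3·(≡5) mod 7; (4|7)=+1, (5|7)=-1; (−1)^{1·3·3}·(+1)^3·(-1)^1 = +1.
v=∞: 7315 > 0 and 11165 > 0  ⇒  (a,b)_∞ = +1.
v=19: a=19^1·(≡9), b=19^4·(≡3) mod 19; (9|19)=+1, (3|19)=-1; (−1)^{1·4·9}·(+1)^4·(-1)^1 = -1.
v=2: v_2(a)=-4, v_2(b)=-20; units ≡ 3, 5 (mod 8); ε·ε+αω+βω = 1·0+-4·1+-20·1 ≡ 0  ⇒  (a,b)_2 = +1.
(7315, 11165 / ℚ) ramifies at {11, 19}: a division algebra.

[11, 19]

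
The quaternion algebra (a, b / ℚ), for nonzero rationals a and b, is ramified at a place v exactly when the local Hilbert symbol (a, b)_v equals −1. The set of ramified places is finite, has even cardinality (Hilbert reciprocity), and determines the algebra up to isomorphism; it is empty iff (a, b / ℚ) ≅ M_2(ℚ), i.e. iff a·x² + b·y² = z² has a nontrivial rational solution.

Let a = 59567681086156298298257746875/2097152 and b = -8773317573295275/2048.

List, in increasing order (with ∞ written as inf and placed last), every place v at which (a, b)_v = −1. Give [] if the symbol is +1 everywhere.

[3, 5, 7, 19]

Mod squares: a ≡ 390, b ≡ -38038. Check v ∈ {∞, 2, 3, 5, 7, 11, 13, 19, 31, 43}.
v=13: a=13^5·(≡1), b=13^3·(≡9) mod 13; (1|13)=+1, (9|13)=+1; (−1)^{5·3·6}·(+1)^3·(+1)^5 = +1.
v=7: a=7^0·(≡3), b=7^1·(≡3) mod 7; (3|7)=-1, (3|7)=-1; (−1)^{0·1·3}·(-1)^1·(-1)^0 = -1.
v=43: a=43^4·(≡33), b=43^2·(≡41) mod 43; (33|43)=-1, (41|43)=+1; (−1)^{4·2·21}·(-1)^2·(+1)^4 = +1.
v=2: v_2(a)=-21, v_2(b)=-11; units ≡ 3, 5 (mod 8); ε·ε+αω+βω = 1·0+-21·1+-11·1 ≡ 0  ⇒  (a,b)_2 = +1.
v=∞: 390 > 0 and -38038 < 0  ⇒  (a,b)_∞ = +1.
v=3: a=3^17·(≡1), b=3^10·(≡2) mod 3; (1|3)=+1, (2|3)=-1; (−1)^{17·10·1}·(+1)^10·(-1)^17 = -1.
v=31: a=31^2·(≡1), b=31^0·(≡22) mod 31; (1|31)=+1, (22|31)=-1; (−1)^{2·0·15}·(+1)^0·(-1)^2 = +1.
v=5: a=5^5·(≡2), b=5^2·(≡3) mod 5; (2|5)=-1, (3|5)=-1; (−1)^{5·2·2}·(-1)^2·(-1)^5 = -1.
v=11: a=11^2·(≡4), b=11^1·(≡10) mod 11; (4|11)=+1, (10|11)=-1; (−1)^{2·1·5}·(+1)^1·(-1)^2 = +1.
v=19: a=19^0·(≡18), b=19^1·(≡18) mod 19; (18|19)=-1, (18|19)=-1; (−1)^{0·1·9}·(-1)^1·(-1)^0 = -1.
Ram(390, -38038) = {3, 5, 7, 19}; no ℚ_3-point on the conic.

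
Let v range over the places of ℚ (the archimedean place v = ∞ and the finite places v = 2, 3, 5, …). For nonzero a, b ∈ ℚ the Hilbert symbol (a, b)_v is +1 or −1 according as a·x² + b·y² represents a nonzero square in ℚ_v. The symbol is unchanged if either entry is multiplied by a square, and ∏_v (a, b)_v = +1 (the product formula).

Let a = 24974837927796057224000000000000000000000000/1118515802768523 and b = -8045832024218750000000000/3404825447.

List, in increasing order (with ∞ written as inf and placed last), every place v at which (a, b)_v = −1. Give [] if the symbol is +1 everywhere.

[3, 5, 17, 23]

(a, b) ≡ (4182, -2437885) mod (ℚ^×)²; places V = {2, 3, 5, 7, 11, 17, 23, 29, 41, 43, ∞}.
(a,b)_∞: sgn(4182)=+, sgn(-2437885)=−, so +1.
(a,b)_29: α=2, u≡23; β=1, v≡7 (mod 29); (23|29)=+1, (7|29)=+1; sign (−1)^0·+1^1·+1^2 = +1.
(a,b)_43: α=2, u≡24; β=1, v≡22 (mod 43); (24|43)=+1, (22|43)=-1; sign (−1)^0·+1^1·-1^2 = +1.
(a,b)_2: α=27, β=10; u≡3, v≡3 (mod 8); ε(u)ε(v)=1·1, αω(v)=27·1, βω(u)=10·1; sum ≡ 0  ⇒  +1.
(a,b)_3: α=-3, u≡2; β=0, v≡2 (mod 3); (2|3)=-1, (2|3)=-1; sign (−1)^0·-1^0·-1^-3 = -1.
(a,b)_7: α=2, u≡6; β=0, v≡3 (mod 7); (6|7)=-1, (3|7)=-1; sign (−1)^0·-1^0·-1^2 = +1.
(a,b)_23: α=-10, u≡21; β=-7, v≡8 (mod 23); (21|23)=-1, (8|23)=+1; sign (−1)^0·-1^-7·+1^-10 = -1.
(a,b)_41: α=3, u≡20; β=2, v≡21 (mod 41); (20|41)=+1, (21|41)=+1; sign (−1)^0·+1^2·+1^3 = +1.
(a,b)_17: α=3, u≡4; β=3, v≡5 (mod 17); (4|17)=+1, (5|17)=-1; sign (−1)^0·+1^3·-1^3 = -1.
(a,b)_5: α=24, u≡3; β=17, v≡3 (mod 5); (3|5)=-1, (3|5)=-1; sign (−1)^0·-1^17·-1^24 = -1.
(a,b)_11: α=2, u≡8; β=0, v≡3 (mod 11); (8|11)=-1, (3|11)=+1; sign (−1)^0·-1^0·+1^2 = +1.
(4182, -2437885 / ℚ) ramifies at {3, 5, 17, 23}: a division algebra.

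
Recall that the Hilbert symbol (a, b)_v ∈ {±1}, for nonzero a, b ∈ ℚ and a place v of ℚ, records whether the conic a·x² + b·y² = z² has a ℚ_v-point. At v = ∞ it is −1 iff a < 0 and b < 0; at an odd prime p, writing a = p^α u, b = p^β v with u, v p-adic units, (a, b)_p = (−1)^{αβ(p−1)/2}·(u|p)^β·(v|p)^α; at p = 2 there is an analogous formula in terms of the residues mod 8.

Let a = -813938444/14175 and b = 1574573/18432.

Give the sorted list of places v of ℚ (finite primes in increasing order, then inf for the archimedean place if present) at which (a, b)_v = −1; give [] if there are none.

[2, 11]

Mod squares: a ≡ -77, b ≡ 154. Check v ∈ {∞, 2, 3, 5, 7, 11, 13, 17, 23}.
v=∞: -77 < 0 and 154 > 0  ⇒  (a,b)_∞ = +1.
v=5: a=5^-2·(≡3), b=5^0·(≡4) mod 5; (3|5)=-1, (4|5)=+1; (−1)^{-2·0·2}·(-1)^0·(+1)^-2 = +1.
v=7: a=7^-1·(≡5), b=7^1·(≡1) mod 7; (5|7)=-1, (1|7)=+1; (−1)^{-1·1·3}·(-1)^1·(+1)^-1 = +1.
v=23: a=23^2·(≡19), b=23^0·(≡12) mod 23; (19|23)=-1, (12|23)=+1; (−1)^{2·0·11}·(-1)^0·(+1)^2 = +1.
v=3: a=3^-4·(≡1), b=3^-2·(≡1) mod 3; (1|3)=+1, (1|3)=+1; (−1)^{-4·-2·1}·(+1)^-2·(+1)^-4 = +1.
v=17: a=17^2·(≡2), b=17^0·(≡4) mod 17; (2|17)=+1, (4|17)=+1; (−1)^{2·0·8}·(+1)^0·(+1)^2 = +1.
v=11: a=11^3·(≡3), b=11^3·(≡4) mod 11; (3|11)=+1, (4|11)=+1; (−1)^{3·3·5}·(+1)^3·(+1)^3 = -1.
v=2: v_2(a)=2, v_2(b)=-11; units ≡ 3, 5 (mod 8); ε·ε+αω+βω = 1·0+2·1+-11·1 ≡ 1  ⇒  (a,b)_2 = -1.
v=13: a=13^0·(≡9), b=13^2·(≡2) mod 13; (9|13)=+1, (2|13)=-1; (−1)^{0·2·6}·(+1)^2·(-1)^0 = +1.
(-77, 154 / ℚ) ramifies at {2, 11}: a division algebra.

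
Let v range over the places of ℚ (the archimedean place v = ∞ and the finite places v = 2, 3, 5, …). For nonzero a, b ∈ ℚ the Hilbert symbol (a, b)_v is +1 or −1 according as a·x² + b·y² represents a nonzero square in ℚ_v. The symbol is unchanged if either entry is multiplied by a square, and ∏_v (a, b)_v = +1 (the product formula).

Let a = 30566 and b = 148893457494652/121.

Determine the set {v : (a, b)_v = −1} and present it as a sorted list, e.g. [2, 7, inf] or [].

[2, 23, 29, 31]

Mod squares: a ≡ 30566, b ≡ 943. Check v ∈ {∞, 2, 11, 13, 17, 23, 29, 31, 41}.
v=2: v_2(a)=1, v_2(b)=2; units ≡ 3, 7 (mod 8); ε·ε+αω+βω = 1·1+1·0+2·1 ≡ 1  ⇒  (a,b)_2 = -1.
v=31: a=31^1·(≡25), b=31^2·(≡17) mod 31; (25|31)=+1, (17|31)=-1; (−1)^{1·2·15}·(+1)^2·(-1)^1 = -1.
v=∞: 30566 > 0 and 943 > 0  ⇒  (a,b)_∞ = +1.
v=29: a=29^1·(≡10), b=29^2·(≡8) mod 29; (10|29)=-1, (8|29)=-1; (−1)^{1·2·14}·(-1)^2·(-1)^1 = -1.
v=11: a=11^0·(≡8), b=11^-2·(≡2) mod 11; (8|11)=-1, (2|11)=-1; (−1)^{0·-2·5}·(-1)^-2·(-1)^0 = +1.
v=13: a=13^0·(≡3), b=13^2·(≡6) mod 13; (3|13)=+1, (6|13)=-1; (−1)^{0·2·6}·(+1)^2·(-1)^0 = +1.
v=41: a=41^0·(≡21), b=41^1·(≡1) mod 41; (21|41)=+1, (1|41)=+1; (−1)^{0·1·20}·(+1)^1·(+1)^0 = +1.
v=17: a=17^1·(≡13), b=17^2·(≡4) mod 17; (13|17)=+1, (4|17)=+1; (−1)^{1·2·8}·(+1)^2·(+1)^1 = +1.
v=23: a=23^0·(≡22), b=23^1·(≡1) mod 23; (22|23)=-1, (1|23)=+1; (−1)^{0·1·11}·(-1)^1·(+1)^0 = -1.
|Ram(30566, 943)| = 4, even; anisotropic at {2, 23, 29, 31}.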